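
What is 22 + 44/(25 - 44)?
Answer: 374/19 ≈ 19.684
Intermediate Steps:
22 + 44/(25 - 44) = 22 + 44/(-19) = 22 - 1/19*44 = 22 - 44/19 = 374/19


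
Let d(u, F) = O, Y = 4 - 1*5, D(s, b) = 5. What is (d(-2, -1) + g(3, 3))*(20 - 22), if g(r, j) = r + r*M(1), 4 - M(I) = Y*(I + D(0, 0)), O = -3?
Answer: -60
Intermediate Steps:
Y = -1 (Y = 4 - 5 = -1)
M(I) = 9 + I (M(I) = 4 - (-1)*(I + 5) = 4 - (-1)*(5 + I) = 4 - (-5 - I) = 4 + (5 + I) = 9 + I)
g(r, j) = 11*r (g(r, j) = r + r*(9 + 1) = r + r*10 = r + 10*r = 11*r)
d(u, F) = -3
(d(-2, -1) + g(3, 3))*(20 - 22) = (-3 + 11*3)*(20 - 22) = (-3 + 33)*(-2) = 30*(-2) = -60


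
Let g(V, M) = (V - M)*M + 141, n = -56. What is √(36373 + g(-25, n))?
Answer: √34778 ≈ 186.49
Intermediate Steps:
g(V, M) = 141 + M*(V - M) (g(V, M) = M*(V - M) + 141 = 141 + M*(V - M))
√(36373 + g(-25, n)) = √(36373 + (141 - 1*(-56)² - 56*(-25))) = √(36373 + (141 - 1*3136 + 1400)) = √(36373 + (141 - 3136 + 1400)) = √(36373 - 1595) = √34778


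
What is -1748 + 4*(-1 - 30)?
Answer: -1872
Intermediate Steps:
-1748 + 4*(-1 - 30) = -1748 + 4*(-31) = -1748 - 124 = -1872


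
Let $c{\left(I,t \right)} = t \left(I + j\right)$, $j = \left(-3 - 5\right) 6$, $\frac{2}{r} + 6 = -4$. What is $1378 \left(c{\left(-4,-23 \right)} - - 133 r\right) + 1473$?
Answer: $\frac{8064531}{5} \approx 1.6129 \cdot 10^{6}$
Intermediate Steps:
$r = - \frac{1}{5}$ ($r = \frac{2}{-6 - 4} = \frac{2}{-10} = 2 \left(- \frac{1}{10}\right) = - \frac{1}{5} \approx -0.2$)
$j = -48$ ($j = \left(-8\right) 6 = -48$)
$c{\left(I,t \right)} = t \left(-48 + I\right)$ ($c{\left(I,t \right)} = t \left(I - 48\right) = t \left(-48 + I\right)$)
$1378 \left(c{\left(-4,-23 \right)} - - 133 r\right) + 1473 = 1378 \left(- 23 \left(-48 - 4\right) - \left(-133\right) \left(- \frac{1}{5}\right)\right) + 1473 = 1378 \left(\left(-23\right) \left(-52\right) - \frac{133}{5}\right) + 1473 = 1378 \left(1196 - \frac{133}{5}\right) + 1473 = 1378 \cdot \frac{5847}{5} + 1473 = \frac{8057166}{5} + 1473 = \frac{8064531}{5}$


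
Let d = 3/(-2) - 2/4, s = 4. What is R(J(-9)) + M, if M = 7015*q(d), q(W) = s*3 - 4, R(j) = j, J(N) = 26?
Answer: 56146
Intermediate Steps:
d = -2 (d = 3*(-1/2) - 2*1/4 = -3/2 - 1/2 = -2)
q(W) = 8 (q(W) = 4*3 - 4 = 12 - 4 = 8)
M = 56120 (M = 7015*8 = 56120)
R(J(-9)) + M = 26 + 56120 = 56146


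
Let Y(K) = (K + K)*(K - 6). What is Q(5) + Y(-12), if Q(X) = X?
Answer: 437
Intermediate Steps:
Y(K) = 2*K*(-6 + K) (Y(K) = (2*K)*(-6 + K) = 2*K*(-6 + K))
Q(5) + Y(-12) = 5 + 2*(-12)*(-6 - 12) = 5 + 2*(-12)*(-18) = 5 + 432 = 437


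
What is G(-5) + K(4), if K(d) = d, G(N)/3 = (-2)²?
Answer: 16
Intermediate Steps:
G(N) = 12 (G(N) = 3*(-2)² = 3*4 = 12)
G(-5) + K(4) = 12 + 4 = 16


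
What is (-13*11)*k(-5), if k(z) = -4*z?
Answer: -2860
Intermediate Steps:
(-13*11)*k(-5) = (-13*11)*(-4*(-5)) = -143*20 = -2860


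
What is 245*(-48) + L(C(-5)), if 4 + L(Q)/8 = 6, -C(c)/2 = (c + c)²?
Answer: -11744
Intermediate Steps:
C(c) = -8*c² (C(c) = -2*(c + c)² = -2*4*c² = -8*c²)
L(Q) = 16 (L(Q) = -32 + 8*6 = -32 + 48 = 16)
245*(-48) + L(C(-5)) = 245*(-48) + 16 = -11760 + 16 = -11744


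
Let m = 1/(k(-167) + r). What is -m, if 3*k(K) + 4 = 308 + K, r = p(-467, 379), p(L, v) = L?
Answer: 3/1264 ≈ 0.0023734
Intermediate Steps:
r = -467
k(K) = 304/3 + K/3 (k(K) = -4/3 + (308 + K)/3 = -4/3 + (308/3 + K/3) = 304/3 + K/3)
m = -3/1264 (m = 1/((304/3 + (⅓)*(-167)) - 467) = 1/((304/3 - 167/3) - 467) = 1/(137/3 - 467) = 1/(-1264/3) = -3/1264 ≈ -0.0023734)
-m = -1*(-3/1264) = 3/1264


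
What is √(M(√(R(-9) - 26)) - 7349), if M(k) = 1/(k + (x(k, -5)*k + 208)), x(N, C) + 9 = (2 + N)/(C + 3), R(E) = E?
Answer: √3*√((-1104799 + 44094*I*√35)/(451 - 18*I*√35)) ≈ 5.7847e-6 + 85.726*I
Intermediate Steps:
x(N, C) = -9 + (2 + N)/(3 + C) (x(N, C) = -9 + (2 + N)/(C + 3) = -9 + (2 + N)/(3 + C))
M(k) = 1/(208 + k + k*(-10 - k/2)) (M(k) = 1/(k + (((-25 + k - 9*(-5))/(3 - 5))*k + 208)) = 1/(k + (((-25 + k + 45)/(-2))*k + 208)) = 1/(k + ((-(20 + k)/2)*k + 208)) = 1/(k + ((-10 - k/2)*k + 208)) = 1/(k + (k*(-10 - k/2) + 208)) = 1/(k + (208 + k*(-10 - k/2))) = 1/(208 + k + k*(-10 - k/2)))
√(M(√(R(-9) - 26)) - 7349) = √(2/(416 - (√(-9 - 26))² - 18*√(-9 - 26)) - 7349) = √(2/(416 - (√(-35))² - 18*I*√35) - 7349) = √(2/(416 - (I*√35)² - 18*I*√35) - 7349) = √(2/(416 - 1*(-35) - 18*I*√35) - 7349) = √(2/(416 + 35 - 18*I*√35) - 7349) = √(2/(451 - 18*I*√35) - 7349) = √(-7349 + 2/(451 - 18*I*√35))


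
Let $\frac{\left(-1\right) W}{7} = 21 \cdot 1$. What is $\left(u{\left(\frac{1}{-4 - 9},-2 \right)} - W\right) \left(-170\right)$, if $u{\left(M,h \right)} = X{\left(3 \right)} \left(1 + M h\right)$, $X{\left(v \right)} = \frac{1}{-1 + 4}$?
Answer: $- \frac{325720}{13} \approx -25055.0$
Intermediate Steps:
$X{\left(v \right)} = \frac{1}{3}$
$W = -147$ ($W = - 7 \cdot 21 \cdot 1 = \left(-7\right) 21 = -147$)
$u{\left(M,h \right)} = \frac{1}{3} + \frac{M h}{3}$ ($u{\left(M,h \right)} = \frac{1 + M h}{3} = \frac{1}{3} + \frac{M h}{3}$)
$\left(u{\left(\frac{1}{-4 - 9},-2 \right)} - W\right) \left(-170\right) = \left(\left(\frac{1}{3} + \frac{1}{3} \frac{1}{-4 - 9} \left(-2\right)\right) - -147\right) \left(-170\right) = \left(\left(\frac{1}{3} + \frac{1}{3} \frac{1}{-13} \left(-2\right)\right) + 147\right) \left(-170\right) = \left(\left(\frac{1}{3} + \frac{1}{3} \left(- \frac{1}{13}\right) \left(-2\right)\right) + 147\right) \left(-170\right) = \left(\left(\frac{1}{3} + \frac{2}{39}\right) + 147\right) \left(-170\right) = \left(\frac{5}{13} + 147\right) \left(-170\right) = \frac{1916}{13} \left(-170\right) = - \frac{325720}{13}$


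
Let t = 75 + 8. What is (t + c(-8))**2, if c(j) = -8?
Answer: 5625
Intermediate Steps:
t = 83
(t + c(-8))**2 = (83 - 8)**2 = 75**2 = 5625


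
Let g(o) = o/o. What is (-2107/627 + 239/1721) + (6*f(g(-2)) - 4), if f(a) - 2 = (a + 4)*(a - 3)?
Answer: -59587778/1079067 ≈ -55.222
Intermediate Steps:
g(o) = 1
f(a) = 2 + (-3 + a)*(4 + a) (f(a) = 2 + (a + 4)*(a - 3) = 2 + (4 + a)*(-3 + a) = 2 + (-3 + a)*(4 + a))
(-2107/627 + 239/1721) + (6*f(g(-2)) - 4) = (-2107/627 + 239/1721) + (6*(-10 + 1 + 1**2) - 4) = (-2107*1/627 + 239*(1/1721)) + (6*(-10 + 1 + 1) - 4) = (-2107/627 + 239/1721) + (6*(-8) - 4) = -3476294/1079067 + (-48 - 4) = -3476294/1079067 - 52 = -59587778/1079067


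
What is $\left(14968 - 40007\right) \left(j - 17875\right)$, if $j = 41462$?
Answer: $-590594893$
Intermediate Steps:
$\left(14968 - 40007\right) \left(j - 17875\right) = \left(14968 - 40007\right) \left(41462 - 17875\right) = \left(-25039\right) 23587 = -590594893$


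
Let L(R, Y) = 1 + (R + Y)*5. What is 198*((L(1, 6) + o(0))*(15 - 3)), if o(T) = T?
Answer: 85536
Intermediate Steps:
L(R, Y) = 1 + 5*R + 5*Y (L(R, Y) = 1 + (5*R + 5*Y) = 1 + 5*R + 5*Y)
198*((L(1, 6) + o(0))*(15 - 3)) = 198*(((1 + 5*1 + 5*6) + 0)*(15 - 3)) = 198*(((1 + 5 + 30) + 0)*12) = 198*((36 + 0)*12) = 198*(36*12) = 198*432 = 85536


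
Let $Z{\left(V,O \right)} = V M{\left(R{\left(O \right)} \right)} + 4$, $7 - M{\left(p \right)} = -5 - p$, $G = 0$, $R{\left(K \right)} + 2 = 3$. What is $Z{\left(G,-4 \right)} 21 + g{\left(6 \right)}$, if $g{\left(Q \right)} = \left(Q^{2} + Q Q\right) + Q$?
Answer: $162$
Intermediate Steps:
$R{\left(K \right)} = 1$ ($R{\left(K \right)} = -2 + 3 = 1$)
$g{\left(Q \right)} = Q + 2 Q^{2}$ ($g{\left(Q \right)} = \left(Q^{2} + Q^{2}\right) + Q = 2 Q^{2} + Q = Q + 2 Q^{2}$)
$M{\left(p \right)} = 12 + p$ ($M{\left(p \right)} = 7 - \left(-5 - p\right) = 7 + \left(5 + p\right) = 12 + p$)
$Z{\left(V,O \right)} = 4 + 13 V$ ($Z{\left(V,O \right)} = V \left(12 + 1\right) + 4 = V 13 + 4 = 13 V + 4 = 4 + 13 V$)
$Z{\left(G,-4 \right)} 21 + g{\left(6 \right)} = \left(4 + 13 \cdot 0\right) 21 + 6 \left(1 + 2 \cdot 6\right) = \left(4 + 0\right) 21 + 6 \left(1 + 12\right) = 4 \cdot 21 + 6 \cdot 13 = 84 + 78 = 162$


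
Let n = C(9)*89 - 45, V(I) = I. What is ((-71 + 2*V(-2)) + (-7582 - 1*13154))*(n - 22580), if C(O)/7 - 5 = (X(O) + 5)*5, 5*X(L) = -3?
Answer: 120787044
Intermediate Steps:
X(L) = -⅗ (X(L) = (⅕)*(-3) = -⅗)
C(O) = 189 (C(O) = 35 + 7*((-⅗ + 5)*5) = 35 + 7*((22/5)*5) = 35 + 7*22 = 35 + 154 = 189)
n = 16776 (n = 189*89 - 45 = 16821 - 45 = 16776)
((-71 + 2*V(-2)) + (-7582 - 1*13154))*(n - 22580) = ((-71 + 2*(-2)) + (-7582 - 1*13154))*(16776 - 22580) = ((-71 - 4) + (-7582 - 13154))*(-5804) = (-75 - 20736)*(-5804) = -20811*(-5804) = 120787044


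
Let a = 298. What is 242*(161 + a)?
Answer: 111078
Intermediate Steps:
242*(161 + a) = 242*(161 + 298) = 242*459 = 111078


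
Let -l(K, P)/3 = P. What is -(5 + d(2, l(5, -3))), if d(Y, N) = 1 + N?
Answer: -15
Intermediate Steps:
l(K, P) = -3*P
-(5 + d(2, l(5, -3))) = -(5 + (1 - 3*(-3))) = -(5 + (1 + 9)) = -(5 + 10) = -1*15 = -15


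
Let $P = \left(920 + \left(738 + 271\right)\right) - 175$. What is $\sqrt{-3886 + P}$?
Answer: $2 i \sqrt{533} \approx 46.174 i$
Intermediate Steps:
$P = 1754$ ($P = \left(920 + 1009\right) - 175 = 1929 - 175 = 1754$)
$\sqrt{-3886 + P} = \sqrt{-3886 + 1754} = \sqrt{-2132} = 2 i \sqrt{533}$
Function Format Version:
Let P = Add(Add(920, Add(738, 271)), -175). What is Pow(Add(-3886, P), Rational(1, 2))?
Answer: Mul(2, I, Pow(533, Rational(1, 2))) ≈ Mul(46.174, I)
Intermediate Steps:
P = 1754 (P = Add(Add(920, 1009), -175) = Add(1929, -175) = 1754)
Pow(Add(-3886, P), Rational(1, 2)) = Pow(Add(-3886, 1754), Rational(1, 2)) = Pow(-2132, Rational(1, 2)) = Mul(2, I, Pow(533, Rational(1, 2)))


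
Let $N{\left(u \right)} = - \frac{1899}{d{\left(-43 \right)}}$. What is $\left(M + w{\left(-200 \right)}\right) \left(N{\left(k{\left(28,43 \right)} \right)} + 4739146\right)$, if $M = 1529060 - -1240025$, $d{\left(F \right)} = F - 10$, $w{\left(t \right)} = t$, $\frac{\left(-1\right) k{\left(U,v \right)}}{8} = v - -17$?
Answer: $\frac{695479222539745}{53} \approx 1.3122 \cdot 10^{13}$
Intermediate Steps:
$k{\left(U,v \right)} = -136 - 8 v$ ($k{\left(U,v \right)} = - 8 \left(v - -17\right) = - 8 \left(v + 17\right) = - 8 \left(17 + v\right) = -136 - 8 v$)
$d{\left(F \right)} = -10 + F$ ($d{\left(F \right)} = F - 10 = -10 + F$)
$N{\left(u \right)} = \frac{1899}{53}$ ($N{\left(u \right)} = - \frac{1899}{-10 - 43} = - \frac{1899}{-53} = \left(-1899\right) \left(- \frac{1}{53}\right) = \frac{1899}{53}$)
$M = 2769085$ ($M = 1529060 + 1240025 = 2769085$)
$\left(M + w{\left(-200 \right)}\right) \left(N{\left(k{\left(28,43 \right)} \right)} + 4739146\right) = \left(2769085 - 200\right) \left(\frac{1899}{53} + 4739146\right) = 2768885 \cdot \frac{251176637}{53} = \frac{695479222539745}{53}$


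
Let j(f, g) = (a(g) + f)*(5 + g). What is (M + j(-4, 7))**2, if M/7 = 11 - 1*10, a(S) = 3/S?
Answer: 63001/49 ≈ 1285.7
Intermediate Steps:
j(f, g) = (5 + g)*(f + 3/g) (j(f, g) = (3/g + f)*(5 + g) = (f + 3/g)*(5 + g) = (5 + g)*(f + 3/g))
M = 7 (M = 7*(11 - 1*10) = 7*(11 - 10) = 7*1 = 7)
(M + j(-4, 7))**2 = (7 + (3 + 5*(-4) + 15/7 - 4*7))**2 = (7 + (3 - 20 + 15*(1/7) - 28))**2 = (7 + (3 - 20 + 15/7 - 28))**2 = (7 - 300/7)**2 = (-251/7)**2 = 63001/49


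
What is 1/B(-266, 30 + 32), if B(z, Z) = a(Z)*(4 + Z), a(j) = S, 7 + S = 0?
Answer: -1/462 ≈ -0.0021645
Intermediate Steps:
S = -7 (S = -7 + 0 = -7)
a(j) = -7
B(z, Z) = -28 - 7*Z (B(z, Z) = -7*(4 + Z) = -28 - 7*Z)
1/B(-266, 30 + 32) = 1/(-28 - 7*(30 + 32)) = 1/(-28 - 7*62) = 1/(-28 - 434) = 1/(-462) = -1/462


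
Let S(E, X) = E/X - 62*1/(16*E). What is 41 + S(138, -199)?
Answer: 8849015/219696 ≈ 40.278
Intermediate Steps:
S(E, X) = -31/(8*E) + E/X (S(E, X) = E/X - 31/(8*E) = -31/(8*E) + E/X)
41 + S(138, -199) = 41 + (-31/8/138 + 138/(-199)) = 41 + (-31/8*1/138 + 138*(-1/199)) = 41 + (-31/1104 - 138/199) = 41 - 158521/219696 = 8849015/219696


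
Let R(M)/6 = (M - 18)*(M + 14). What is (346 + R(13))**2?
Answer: 215296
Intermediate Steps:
R(M) = 6*(-18 + M)*(14 + M) (R(M) = 6*((M - 18)*(M + 14)) = 6*((-18 + M)*(14 + M)) = 6*(-18 + M)*(14 + M))
(346 + R(13))**2 = (346 + (-1512 - 24*13 + 6*13**2))**2 = (346 + (-1512 - 312 + 6*169))**2 = (346 + (-1512 - 312 + 1014))**2 = (346 - 810)**2 = (-464)**2 = 215296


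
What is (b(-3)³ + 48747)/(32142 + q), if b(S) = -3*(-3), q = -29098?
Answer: 12369/761 ≈ 16.254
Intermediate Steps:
b(S) = 9
(b(-3)³ + 48747)/(32142 + q) = (9³ + 48747)/(32142 - 29098) = (729 + 48747)/3044 = 49476*(1/3044) = 12369/761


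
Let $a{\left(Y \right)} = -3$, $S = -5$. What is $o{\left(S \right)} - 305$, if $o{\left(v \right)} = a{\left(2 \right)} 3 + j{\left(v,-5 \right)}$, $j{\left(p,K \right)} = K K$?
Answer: $-289$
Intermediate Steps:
$j{\left(p,K \right)} = K^{2}$
$o{\left(v \right)} = 16$ ($o{\left(v \right)} = \left(-3\right) 3 + \left(-5\right)^{2} = -9 + 25 = 16$)
$o{\left(S \right)} - 305 = 16 - 305 = -289$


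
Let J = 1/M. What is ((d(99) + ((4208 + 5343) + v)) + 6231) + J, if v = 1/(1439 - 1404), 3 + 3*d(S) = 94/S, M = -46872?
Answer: 13561225427/859320 ≈ 15781.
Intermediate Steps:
d(S) = -1 + 94/(3*S) (d(S) = -1 + (94/S)/3 = -1 + 94/(3*S))
v = 1/35 ≈ 0.028571
J = -1/46872 (J = 1/(-46872) = -1/46872 ≈ -2.1335e-5)
((d(99) + ((4208 + 5343) + v)) + 6231) + J = (((94/3 - 1*99)/99 + ((4208 + 5343) + 1/35)) + 6231) - 1/46872 = (((94/3 - 99)/99 + (9551 + 1/35)) + 6231) - 1/46872 = (((1/99)*(-203/3) + 334286/35) + 6231) - 1/46872 = ((-203/297 + 334286/35) + 6231) - 1/46872 = (99275837/10395 + 6231) - 1/46872 = 164047082/10395 - 1/46872 = 13561225427/859320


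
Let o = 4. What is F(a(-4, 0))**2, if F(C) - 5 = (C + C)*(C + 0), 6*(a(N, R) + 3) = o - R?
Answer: 20449/81 ≈ 252.46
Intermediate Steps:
a(N, R) = -7/3 - R/6 (a(N, R) = -3 + (4 - R)/6 = -3 + (2/3 - R/6) = -7/3 - R/6)
F(C) = 5 + 2*C**2 (F(C) = 5 + (C + C)*(C + 0) = 5 + (2*C)*C = 5 + 2*C**2)
F(a(-4, 0))**2 = (5 + 2*(-7/3 - 1/6*0)**2)**2 = (5 + 2*(-7/3 + 0)**2)**2 = (5 + 2*(-7/3)**2)**2 = (5 + 2*(49/9))**2 = (5 + 98/9)**2 = (143/9)**2 = 20449/81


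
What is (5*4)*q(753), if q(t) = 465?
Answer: 9300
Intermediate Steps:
(5*4)*q(753) = (5*4)*465 = 20*465 = 9300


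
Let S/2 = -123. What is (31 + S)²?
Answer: 46225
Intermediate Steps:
S = -246 (S = 2*(-123) = -246)
(31 + S)² = (31 - 246)² = (-215)² = 46225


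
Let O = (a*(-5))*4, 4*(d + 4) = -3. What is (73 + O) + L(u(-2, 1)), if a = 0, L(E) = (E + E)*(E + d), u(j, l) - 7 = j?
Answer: 151/2 ≈ 75.500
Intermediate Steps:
d = -19/4 (d = -4 + (¼)*(-3) = -4 - ¾ = -19/4 ≈ -4.7500)
u(j, l) = 7 + j
L(E) = 2*E*(-19/4 + E) (L(E) = (E + E)*(E - 19/4) = (2*E)*(-19/4 + E) = 2*E*(-19/4 + E))
O = 0 (O = (0*(-5))*4 = 0*4 = 0)
(73 + O) + L(u(-2, 1)) = (73 + 0) + (7 - 2)*(-19 + 4*(7 - 2))/2 = 73 + (½)*5*(-19 + 4*5) = 73 + (½)*5*(-19 + 20) = 73 + (½)*5*1 = 73 + 5/2 = 151/2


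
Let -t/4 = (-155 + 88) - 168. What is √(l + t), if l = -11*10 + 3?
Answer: 7*√17 ≈ 28.862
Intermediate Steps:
l = -107 (l = -110 + 3 = -107)
t = 940 (t = -4*((-155 + 88) - 168) = -4*(-67 - 168) = -4*(-235) = 940)
√(l + t) = √(-107 + 940) = √833 = 7*√17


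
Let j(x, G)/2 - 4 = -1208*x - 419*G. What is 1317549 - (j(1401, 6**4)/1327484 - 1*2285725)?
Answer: 1195823263368/331871 ≈ 3.6033e+6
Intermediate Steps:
j(x, G) = 8 - 2416*x - 838*G (j(x, G) = 8 + 2*(-1208*x - 419*G) = 8 + (-2416*x - 838*G) = 8 - 2416*x - 838*G)
1317549 - (j(1401, 6**4)/1327484 - 1*2285725) = 1317549 - ((8 - 2416*1401 - 838*6**4)/1327484 - 1*2285725) = 1317549 - ((8 - 3384816 - 838*1296)*(1/1327484) - 2285725) = 1317549 - ((8 - 3384816 - 1086048)*(1/1327484) - 2285725) = 1317549 - (-4470856*1/1327484 - 2285725) = 1317549 - (-1117714/331871 - 2285725) = 1317549 - 1*(-758566959189/331871) = 1317549 + 758566959189/331871 = 1195823263368/331871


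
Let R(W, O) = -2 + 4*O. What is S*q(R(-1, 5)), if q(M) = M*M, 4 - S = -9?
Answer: 4212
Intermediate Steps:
S = 13 (S = 4 - 1*(-9) = 4 + 9 = 13)
q(M) = M²
S*q(R(-1, 5)) = 13*(-2 + 4*5)² = 13*(-2 + 20)² = 13*18² = 13*324 = 4212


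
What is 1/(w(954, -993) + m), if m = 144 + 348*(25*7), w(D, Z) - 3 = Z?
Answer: 1/60054 ≈ 1.6652e-5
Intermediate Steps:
w(D, Z) = 3 + Z
m = 61044 (m = 144 + 348*175 = 144 + 60900 = 61044)
1/(w(954, -993) + m) = 1/((3 - 993) + 61044) = 1/(-990 + 61044) = 1/60054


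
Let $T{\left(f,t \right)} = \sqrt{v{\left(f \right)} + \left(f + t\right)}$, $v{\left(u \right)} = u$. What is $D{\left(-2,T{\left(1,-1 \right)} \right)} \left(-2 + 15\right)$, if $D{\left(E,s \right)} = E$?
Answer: $-26$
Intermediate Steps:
$T{\left(f,t \right)} = \sqrt{t + 2 f}$ ($T{\left(f,t \right)} = \sqrt{f + \left(f + t\right)} = \sqrt{t + 2 f}$)
$D{\left(-2,T{\left(1,-1 \right)} \right)} \left(-2 + 15\right) = - 2 \left(-2 + 15\right) = \left(-2\right) 13 = -26$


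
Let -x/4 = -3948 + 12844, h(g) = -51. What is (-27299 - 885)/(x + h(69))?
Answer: 28184/35635 ≈ 0.79091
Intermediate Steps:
x = -35584 (x = -4*(-3948 + 12844) = -4*8896 = -35584)
(-27299 - 885)/(x + h(69)) = (-27299 - 885)/(-35584 - 51) = -28184/(-35635) = -28184*(-1/35635) = 28184/35635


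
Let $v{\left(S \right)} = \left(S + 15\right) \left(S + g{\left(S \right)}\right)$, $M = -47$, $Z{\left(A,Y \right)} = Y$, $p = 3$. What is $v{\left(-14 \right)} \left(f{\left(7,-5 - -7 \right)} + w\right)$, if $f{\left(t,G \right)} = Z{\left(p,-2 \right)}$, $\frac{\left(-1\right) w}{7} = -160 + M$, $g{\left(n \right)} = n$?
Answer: $-40516$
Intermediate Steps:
$w = 1449$ ($w = - 7 \left(-160 - 47\right) = \left(-7\right) \left(-207\right) = 1449$)
$f{\left(t,G \right)} = -2$
$v{\left(S \right)} = 2 S \left(15 + S\right)$ ($v{\left(S \right)} = \left(S + 15\right) \left(S + S\right) = \left(15 + S\right) 2 S = 2 S \left(15 + S\right)$)
$v{\left(-14 \right)} \left(f{\left(7,-5 - -7 \right)} + w\right) = 2 \left(-14\right) \left(15 - 14\right) \left(-2 + 1449\right) = 2 \left(-14\right) 1 \cdot 1447 = \left(-28\right) 1447 = -40516$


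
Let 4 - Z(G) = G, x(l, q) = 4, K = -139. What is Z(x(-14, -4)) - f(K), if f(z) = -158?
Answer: 158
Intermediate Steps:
Z(G) = 4 - G
Z(x(-14, -4)) - f(K) = (4 - 1*4) - 1*(-158) = (4 - 4) + 158 = 0 + 158 = 158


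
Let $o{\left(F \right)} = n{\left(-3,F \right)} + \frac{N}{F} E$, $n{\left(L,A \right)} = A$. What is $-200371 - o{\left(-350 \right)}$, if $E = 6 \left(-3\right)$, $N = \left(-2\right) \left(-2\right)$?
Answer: $- \frac{35003711}{175} \approx -2.0002 \cdot 10^{5}$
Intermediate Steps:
$N = 4$
$E = -18$
$o{\left(F \right)} = F - \frac{72}{F}$ ($o{\left(F \right)} = F + \frac{4}{F} \left(-18\right) = F - \frac{72}{F}$)
$-200371 - o{\left(-350 \right)} = -200371 - \left(-350 - \frac{72}{-350}\right) = -200371 - \left(-350 - - \frac{36}{175}\right) = -200371 - \left(-350 + \frac{36}{175}\right) = -200371 - - \frac{61214}{175} = -200371 + \frac{61214}{175} = - \frac{35003711}{175}$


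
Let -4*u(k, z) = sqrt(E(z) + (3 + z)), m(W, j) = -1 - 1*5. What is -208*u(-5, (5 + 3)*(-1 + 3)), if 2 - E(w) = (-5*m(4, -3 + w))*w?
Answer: 156*I*sqrt(51) ≈ 1114.1*I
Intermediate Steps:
m(W, j) = -6 (m(W, j) = -1 - 5 = -6)
E(w) = 2 - 30*w (E(w) = 2 - (-5*(-6))*w = 2 - 30*w)
u(k, z) = -sqrt(5 - 29*z)/4 (u(k, z) = -sqrt((2 - 30*z) + (3 + z))/4 = -sqrt(5 - 29*z)/4)
-208*u(-5, (5 + 3)*(-1 + 3)) = -(-52)*sqrt(5 - 29*(5 + 3)*(-1 + 3)) = -(-52)*sqrt(5 - 232*2) = -(-52)*sqrt(5 - 29*16) = -(-52)*sqrt(5 - 464) = -(-52)*sqrt(-459) = -(-52)*3*I*sqrt(51) = -(-156)*I*sqrt(51) = 156*I*sqrt(51)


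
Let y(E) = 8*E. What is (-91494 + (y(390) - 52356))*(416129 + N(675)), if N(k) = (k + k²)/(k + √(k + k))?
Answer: -39476329495410/673 + 1427002200*√6/673 ≈ -5.8652e+10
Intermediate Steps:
N(k) = (k + k²)/(k + √2*√k) (N(k) = (k + k²)/(k + √(2*k)) = (k + k²)/(k + √2*√k))
(-91494 + (y(390) - 52356))*(416129 + N(675)) = (-91494 + (8*390 - 52356))*(416129 + 675*(1 + 675)/(675 + √2*√675)) = (-91494 + (3120 - 52356))*(416129 + 675*676/(675 + √2*(15*√3))) = (-91494 - 49236)*(416129 + 675*676/(675 + 15*√6)) = -140730*(416129 + 456300/(675 + 15*√6)) = -58561834170 - 64215099000/(675 + 15*√6)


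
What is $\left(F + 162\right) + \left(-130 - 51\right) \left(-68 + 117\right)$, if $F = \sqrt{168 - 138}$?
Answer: $-8707 + \sqrt{30} \approx -8701.5$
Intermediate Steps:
$F = \sqrt{30} \approx 5.4772$
$\left(F + 162\right) + \left(-130 - 51\right) \left(-68 + 117\right) = \left(\sqrt{30} + 162\right) + \left(-130 - 51\right) \left(-68 + 117\right) = \left(162 + \sqrt{30}\right) - 8869 = -8707 + \sqrt{30}$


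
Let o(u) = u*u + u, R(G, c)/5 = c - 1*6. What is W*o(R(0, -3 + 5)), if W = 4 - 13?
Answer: -3420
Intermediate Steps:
W = -9
R(G, c) = -30 + 5*c (R(G, c) = 5*(c - 1*6) = 5*(c - 6) = 5*(-6 + c) = -30 + 5*c)
o(u) = u + u**2 (o(u) = u**2 + u = u + u**2)
W*o(R(0, -3 + 5)) = -9*(-30 + 5*(-3 + 5))*(1 + (-30 + 5*(-3 + 5))) = -9*(-30 + 5*2)*(1 + (-30 + 5*2)) = -9*(-30 + 10)*(1 + (-30 + 10)) = -(-180)*(1 - 20) = -(-180)*(-19) = -9*380 = -3420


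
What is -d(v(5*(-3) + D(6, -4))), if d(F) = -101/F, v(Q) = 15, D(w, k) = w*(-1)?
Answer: 101/15 ≈ 6.7333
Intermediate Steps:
D(w, k) = -w
-d(v(5*(-3) + D(6, -4))) = -(-101)/15 = -1*(-101/15) = 101/15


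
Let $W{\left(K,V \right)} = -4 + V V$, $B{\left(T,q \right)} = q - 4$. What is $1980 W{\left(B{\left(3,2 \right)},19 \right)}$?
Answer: $706860$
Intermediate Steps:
$B{\left(T,q \right)} = -4 + q$
$W{\left(K,V \right)} = -4 + V^{2}$
$1980 W{\left(B{\left(3,2 \right)},19 \right)} = 1980 \left(-4 + 19^{2}\right) = 1980 \left(-4 + 361\right) = 1980 \cdot 357 = 706860$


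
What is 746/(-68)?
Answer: -373/34 ≈ -10.971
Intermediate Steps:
746/(-68) = 746*(-1/68) = -373/34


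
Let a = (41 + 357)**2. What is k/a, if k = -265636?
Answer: -66409/39601 ≈ -1.6770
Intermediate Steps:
a = 158404 (a = 398**2 = 158404)
k/a = -265636/158404 = -265636*1/158404 = -66409/39601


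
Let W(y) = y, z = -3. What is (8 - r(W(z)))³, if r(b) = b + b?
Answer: 2744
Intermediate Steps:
r(b) = 2*b
(8 - r(W(z)))³ = (8 - 2*(-3))³ = (8 - 1*(-6))³ = (8 + 6)³ = 14³ = 2744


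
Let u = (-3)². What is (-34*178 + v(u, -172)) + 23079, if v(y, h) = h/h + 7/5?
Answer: 85147/5 ≈ 17029.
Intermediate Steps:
u = 9
v(y, h) = 12/5 (v(y, h) = 1 + 7*(⅕) = 1 + 7/5 = 12/5)
(-34*178 + v(u, -172)) + 23079 = (-34*178 + 12/5) + 23079 = (-6052 + 12/5) + 23079 = -30248/5 + 23079 = 85147/5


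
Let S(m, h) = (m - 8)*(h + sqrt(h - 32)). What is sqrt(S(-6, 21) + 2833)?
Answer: sqrt(2539 - 14*I*sqrt(11)) ≈ 50.391 - 0.4607*I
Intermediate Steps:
S(m, h) = (-8 + m)*(h + sqrt(-32 + h))
sqrt(S(-6, 21) + 2833) = sqrt((-8*21 - 8*sqrt(-32 + 21) + 21*(-6) - 6*sqrt(-32 + 21)) + 2833) = sqrt((-168 - 8*I*sqrt(11) - 126 - 6*I*sqrt(11)) + 2833) = sqrt((-294 - 14*I*sqrt(11)) + 2833) = sqrt(2539 - 14*I*sqrt(11))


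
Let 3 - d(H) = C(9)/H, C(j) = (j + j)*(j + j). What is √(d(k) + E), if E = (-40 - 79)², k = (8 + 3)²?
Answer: 4*√107095/11 ≈ 119.00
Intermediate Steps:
C(j) = 4*j² (C(j) = (2*j)*(2*j) = 4*j²)
k = 121 (k = 11² = 121)
d(H) = 3 - 324/H (d(H) = 3 - 4*9²/H = 3 - 4*81/H = 3 - 324/H)
E = 14161 (E = (-119)² = 14161)
√(d(k) + E) = √((3 - 324/121) + 14161) = √(39/121 + 14161) = √(1713520/121) = 4*√107095/11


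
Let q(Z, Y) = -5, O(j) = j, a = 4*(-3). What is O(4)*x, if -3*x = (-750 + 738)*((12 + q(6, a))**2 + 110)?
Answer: 2544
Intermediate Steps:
a = -12
x = 636 (x = -(-750 + 738)*((12 - 5)**2 + 110)/3 = -(-4)*(7**2 + 110) = -(-4)*(49 + 110) = -(-4)*159 = -1/3*(-1908) = 636)
O(4)*x = 4*636 = 2544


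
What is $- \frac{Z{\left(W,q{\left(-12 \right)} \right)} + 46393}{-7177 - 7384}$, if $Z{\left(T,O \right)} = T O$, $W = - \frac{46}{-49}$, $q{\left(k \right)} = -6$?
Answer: $\frac{2272981}{713489} \approx 3.1857$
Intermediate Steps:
$W = \frac{46}{49}$ ($W = \left(-46\right) \left(- \frac{1}{49}\right) = \frac{46}{49} \approx 0.93878$)
$Z{\left(T,O \right)} = O T$
$- \frac{Z{\left(W,q{\left(-12 \right)} \right)} + 46393}{-7177 - 7384} = - \frac{\left(-6\right) \frac{46}{49} + 46393}{-7177 - 7384} = - \frac{- \frac{276}{49} + 46393}{-14561} = - \frac{2272981 \left(-1\right)}{49 \cdot 14561} = \left(-1\right) \left(- \frac{2272981}{713489}\right) = \frac{2272981}{713489}$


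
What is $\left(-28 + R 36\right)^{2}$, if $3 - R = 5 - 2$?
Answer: $784$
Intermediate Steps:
$R = 0$ ($R = 3 - \left(5 - 2\right) = 3 - 3 = 0$)
$\left(-28 + R 36\right)^{2} = \left(-28 + 0 \cdot 36\right)^{2} = \left(-28 + 0\right)^{2} = \left(-28\right)^{2} = 784$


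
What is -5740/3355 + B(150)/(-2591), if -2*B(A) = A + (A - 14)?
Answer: -2878515/1738561 ≈ -1.6557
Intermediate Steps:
B(A) = 7 - A (B(A) = -(A + (A - 14))/2 = -(A + (-14 + A))/2 = -(-14 + 2*A)/2 = 7 - A)
-5740/3355 + B(150)/(-2591) = -5740/3355 + (7 - 1*150)/(-2591) = -5740*1/3355 + (7 - 150)*(-1/2591) = -1148/671 - 143*(-1/2591) = -1148/671 + 143/2591 = -2878515/1738561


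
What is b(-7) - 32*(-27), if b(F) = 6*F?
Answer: 822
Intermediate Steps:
b(-7) - 32*(-27) = 6*(-7) - 32*(-27) = -42 + 864 = 822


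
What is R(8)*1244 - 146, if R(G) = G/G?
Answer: 1098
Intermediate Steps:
R(G) = 1
R(8)*1244 - 146 = 1*1244 - 146 = 1244 - 146 = 1098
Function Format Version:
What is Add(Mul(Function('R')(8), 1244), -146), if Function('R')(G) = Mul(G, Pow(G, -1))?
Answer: 1098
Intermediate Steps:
Function('R')(G) = 1
Add(Mul(Function('R')(8), 1244), -146) = Add(Mul(1, 1244), -146) = Add(1244, -146) = 1098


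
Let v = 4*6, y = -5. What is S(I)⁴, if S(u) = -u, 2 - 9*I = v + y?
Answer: 83521/6561 ≈ 12.730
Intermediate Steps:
v = 24
I = -17/9 (I = 2/9 - (24 - 5)/9 = 2/9 - ⅑*19 = 2/9 - 19/9 = -17/9 ≈ -1.8889)
S(I)⁴ = (-1*(-17/9))⁴ = (17/9)⁴ = 83521/6561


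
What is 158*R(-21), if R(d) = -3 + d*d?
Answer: 69204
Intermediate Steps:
R(d) = -3 + d²
158*R(-21) = 158*(-3 + (-21)²) = 158*(-3 + 441) = 158*438 = 69204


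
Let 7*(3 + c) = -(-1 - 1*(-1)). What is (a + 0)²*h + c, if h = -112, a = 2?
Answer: -451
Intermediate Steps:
c = -3 (c = -3 + (-(-1 - 1*(-1)))/7 = -3 + (-(-1 + 1))/7 = -3 + (-1*0)/7 = -3 + (⅐)*0 = -3 + 0 = -3)
(a + 0)²*h + c = (2 + 0)²*(-112) - 3 = 2²*(-112) - 3 = 4*(-112) - 3 = -448 - 3 = -451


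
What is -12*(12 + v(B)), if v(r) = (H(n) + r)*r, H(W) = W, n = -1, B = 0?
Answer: -144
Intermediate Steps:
v(r) = r*(-1 + r) (v(r) = (-1 + r)*r = r*(-1 + r))
-12*(12 + v(B)) = -12*(12 + 0*(-1 + 0)) = -12*(12 + 0*(-1)) = -12*(12 + 0) = -12*12 = -144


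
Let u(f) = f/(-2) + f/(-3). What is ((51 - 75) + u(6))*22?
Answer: -638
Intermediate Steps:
u(f) = -5*f/6 (u(f) = f*(-½) + f*(-⅓) = -f/2 - f/3 = -5*f/6)
((51 - 75) + u(6))*22 = ((51 - 75) - ⅚*6)*22 = (-24 - 5)*22 = -29*22 = -638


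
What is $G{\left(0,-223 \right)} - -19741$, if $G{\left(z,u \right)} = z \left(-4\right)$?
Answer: $19741$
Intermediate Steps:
$G{\left(z,u \right)} = - 4 z$
$G{\left(0,-223 \right)} - -19741 = \left(-4\right) 0 - -19741 = 0 + 19741 = 19741$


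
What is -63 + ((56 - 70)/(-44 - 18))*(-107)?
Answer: -2702/31 ≈ -87.161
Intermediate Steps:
-63 + ((56 - 70)/(-44 - 18))*(-107) = -63 - 14/(-62)*(-107) = -63 - 14*(-1/62)*(-107) = -63 + (7/31)*(-107) = -63 - 749/31 = -2702/31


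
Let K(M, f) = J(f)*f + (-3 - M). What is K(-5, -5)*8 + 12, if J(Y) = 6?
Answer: -212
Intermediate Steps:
K(M, f) = -3 - M + 6*f (K(M, f) = 6*f + (-3 - M) = -3 - M + 6*f)
K(-5, -5)*8 + 12 = (-3 - 1*(-5) + 6*(-5))*8 + 12 = (-3 + 5 - 30)*8 + 12 = -28*8 + 12 = -224 + 12 = -212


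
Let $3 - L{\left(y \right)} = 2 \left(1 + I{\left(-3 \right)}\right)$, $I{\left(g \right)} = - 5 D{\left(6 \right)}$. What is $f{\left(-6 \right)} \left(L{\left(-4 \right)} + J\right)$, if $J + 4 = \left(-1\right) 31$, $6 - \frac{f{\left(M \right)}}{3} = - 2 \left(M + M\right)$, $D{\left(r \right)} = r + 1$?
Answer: $-1944$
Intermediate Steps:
$D{\left(r \right)} = 1 + r$
$f{\left(M \right)} = 18 + 12 M$ ($f{\left(M \right)} = 18 - 3 \left(- 2 \left(M + M\right)\right) = 18 - 3 \left(- 2 \cdot 2 M\right) = 18 - 3 \left(- 4 M\right) = 18 + 12 M$)
$I{\left(g \right)} = -35$ ($I{\left(g \right)} = - 5 \left(1 + 6\right) = \left(-5\right) 7 = -35$)
$J = -35$ ($J = -4 - 31 = -35$)
$L{\left(y \right)} = 71$ ($L{\left(y \right)} = 3 - 2 \left(1 - 35\right) = 3 - 2 \left(-34\right) = 3 - -68 = 3 + 68 = 71$)
$f{\left(-6 \right)} \left(L{\left(-4 \right)} + J\right) = \left(18 + 12 \left(-6\right)\right) \left(71 - 35\right) = \left(18 - 72\right) 36 = \left(-54\right) 36 = -1944$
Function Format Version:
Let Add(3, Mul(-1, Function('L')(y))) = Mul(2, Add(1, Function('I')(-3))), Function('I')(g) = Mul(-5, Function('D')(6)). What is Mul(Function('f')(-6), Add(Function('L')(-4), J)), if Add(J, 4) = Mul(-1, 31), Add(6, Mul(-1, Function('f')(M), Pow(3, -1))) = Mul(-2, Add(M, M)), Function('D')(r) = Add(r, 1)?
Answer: -1944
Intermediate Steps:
Function('D')(r) = Add(1, r)
Function('f')(M) = Add(18, Mul(12, M)) (Function('f')(M) = Add(18, Mul(-3, Mul(-2, Add(M, M)))) = Add(18, Mul(-3, Mul(-2, Mul(2, M)))) = Add(18, Mul(-3, Mul(-4, M))) = Add(18, Mul(12, M)))
Function('I')(g) = -35 (Function('I')(g) = Mul(-5, Add(1, 6)) = Mul(-5, 7) = -35)
J = -35 (J = Add(-4, Mul(-1, 31)) = Add(-4, -31) = -35)
Function('L')(y) = 71 (Function('L')(y) = Add(3, Mul(-1, Mul(2, Add(1, -35)))) = Add(3, Mul(-1, Mul(2, -34))) = Add(3, Mul(-1, -68)) = Add(3, 68) = 71)
Mul(Function('f')(-6), Add(Function('L')(-4), J)) = Mul(Add(18, Mul(12, -6)), Add(71, -35)) = Mul(Add(18, -72), 36) = Mul(-54, 36) = -1944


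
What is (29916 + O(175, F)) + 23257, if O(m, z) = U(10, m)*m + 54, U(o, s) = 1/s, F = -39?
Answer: 53228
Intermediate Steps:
O(m, z) = 55 (O(m, z) = m/m + 54 = 1 + 54 = 55)
(29916 + O(175, F)) + 23257 = (29916 + 55) + 23257 = 29971 + 23257 = 53228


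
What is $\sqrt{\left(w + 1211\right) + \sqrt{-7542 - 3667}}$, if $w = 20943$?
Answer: $\sqrt{22154 + i \sqrt{11209}} \approx 148.84 + 0.3557 i$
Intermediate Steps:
$\sqrt{\left(w + 1211\right) + \sqrt{-7542 - 3667}} = \sqrt{\left(20943 + 1211\right) + \sqrt{-7542 - 3667}} = \sqrt{22154 + \sqrt{-11209}} = \sqrt{22154 + i \sqrt{11209}}$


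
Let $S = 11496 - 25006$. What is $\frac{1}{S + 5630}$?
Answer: $- \frac{1}{7880} \approx -0.0001269$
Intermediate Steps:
$S = -13510$
$\frac{1}{S + 5630} = \frac{1}{-13510 + 5630} = \frac{1}{-7880} = - \frac{1}{7880}$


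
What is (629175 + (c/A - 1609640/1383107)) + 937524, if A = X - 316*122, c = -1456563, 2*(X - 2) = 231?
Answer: 55524097052419813/35439350661 ≈ 1.5667e+6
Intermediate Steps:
X = 235/2 (X = 2 + (1/2)*231 = 2 + 231/2 = 235/2 ≈ 117.50)
A = -76869/2 (A = 235/2 - 316*122 = 235/2 - 38552 = -76869/2 ≈ -38435.)
(629175 + (c/A - 1609640/1383107)) + 937524 = (629175 + (-1456563/(-76869/2) - 1609640/1383107)) + 937524 = (629175 + (-1456563*(-2/76869) - 1609640*1/1383107)) + 937524 = (629175 + (971042/25623 - 1609640/1383107)) + 937524 = (629175 + 1301811181774/35439350661) + 937524 = 22298855263316449/35439350661 + 937524 = 55524097052419813/35439350661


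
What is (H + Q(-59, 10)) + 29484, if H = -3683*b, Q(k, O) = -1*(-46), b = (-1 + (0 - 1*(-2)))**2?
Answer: 25847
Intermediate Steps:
b = 1 (b = (-1 + (0 + 2))**2 = (-1 + 2)**2 = 1**2 = 1)
Q(k, O) = 46
H = -3683 (H = -3683*1 = -3683)
(H + Q(-59, 10)) + 29484 = (-3683 + 46) + 29484 = -3637 + 29484 = 25847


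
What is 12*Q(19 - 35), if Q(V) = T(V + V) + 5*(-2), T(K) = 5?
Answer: -60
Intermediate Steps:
Q(V) = -5 (Q(V) = 5 + 5*(-2) = 5 - 10 = -5)
12*Q(19 - 35) = 12*(-5) = -60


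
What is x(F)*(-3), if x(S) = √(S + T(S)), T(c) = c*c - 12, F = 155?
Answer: -6*√6042 ≈ -466.38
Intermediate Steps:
T(c) = -12 + c² (T(c) = c² - 12 = -12 + c²)
x(S) = √(-12 + S + S²) (x(S) = √(S + (-12 + S²)) = √(-12 + S + S²))
x(F)*(-3) = √(-12 + 155 + 155²)*(-3) = √(-12 + 155 + 24025)*(-3) = √24168*(-3) = (2*√6042)*(-3) = -6*√6042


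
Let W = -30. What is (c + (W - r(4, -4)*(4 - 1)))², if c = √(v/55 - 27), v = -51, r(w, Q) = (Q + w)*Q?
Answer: 47964/55 - 192*I*√330/11 ≈ 872.07 - 317.08*I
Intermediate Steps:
r(w, Q) = Q*(Q + w)
c = 16*I*√330/55 (c = √(-51/55 - 27) = √(-1536/55) = 16*I*√330/55 ≈ 5.2846*I)
(c + (W - r(4, -4)*(4 - 1)))² = (16*I*√330/55 + (-30 - (-4*(-4 + 4))*(4 - 1)))² = (16*I*√330/55 + (-30 - (-4*0)*3))² = (16*I*√330/55 + (-30 - 0*3))² = (16*I*√330/55 + (-30 - 1*0))² = (16*I*√330/55 + (-30 + 0))² = (16*I*√330/55 - 30)² = (-30 + 16*I*√330/55)²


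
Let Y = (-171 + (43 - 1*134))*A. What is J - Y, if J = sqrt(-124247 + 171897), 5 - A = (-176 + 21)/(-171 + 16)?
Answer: 1048 + 5*sqrt(1906) ≈ 1266.3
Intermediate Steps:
A = 4 (A = 5 - (-176 + 21)/(-171 + 16) = 5 - (-155)/(-155) = 5 - (-155)*(-1)/155 = 5 - 1*1 = 5 - 1 = 4)
Y = -1048 (Y = (-171 + (43 - 1*134))*4 = (-171 + (43 - 134))*4 = (-171 - 91)*4 = -262*4 = -1048)
J = 5*sqrt(1906) (J = sqrt(47650) = 5*sqrt(1906) ≈ 218.29)
J - Y = 5*sqrt(1906) - 1*(-1048) = 5*sqrt(1906) + 1048 = 1048 + 5*sqrt(1906)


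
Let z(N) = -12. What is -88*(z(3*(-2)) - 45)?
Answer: 5016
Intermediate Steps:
-88*(z(3*(-2)) - 45) = -88*(-12 - 45) = -88*(-57) = 5016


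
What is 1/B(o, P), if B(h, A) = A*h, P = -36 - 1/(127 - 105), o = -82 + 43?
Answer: 22/30927 ≈ 0.00071135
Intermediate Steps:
o = -39
P = -793/22 (P = -36 - 1/22 = -793/22 ≈ -36.045)
1/B(o, P) = 1/(-793/22*(-39)) = 1/(30927/22) = 22/30927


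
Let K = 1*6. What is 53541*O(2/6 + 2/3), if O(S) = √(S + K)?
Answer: 53541*√7 ≈ 1.4166e+5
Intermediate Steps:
K = 6
O(S) = √(6 + S) (O(S) = √(S + 6) = √(6 + S))
53541*O(2/6 + 2/3) = 53541*√(6 + (2/6 + 2/3)) = 53541*√(6 + (2*(⅙) + 2*(⅓))) = 53541*√(6 + (⅓ + ⅔)) = 53541*√(6 + 1) = 53541*√7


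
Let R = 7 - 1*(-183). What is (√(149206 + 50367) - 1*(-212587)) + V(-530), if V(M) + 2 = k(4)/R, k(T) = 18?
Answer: 20195584/95 + √199573 ≈ 2.1303e+5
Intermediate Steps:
R = 190 (R = 7 + 183 = 190)
V(M) = -181/95 (V(M) = -2 + 18/190 = -2 + 18*(1/190) = -2 + 9/95 = -181/95)
(√(149206 + 50367) - 1*(-212587)) + V(-530) = (√(149206 + 50367) - 1*(-212587)) - 181/95 = (√199573 + 212587) - 181/95 = (212587 + √199573) - 181/95 = 20195584/95 + √199573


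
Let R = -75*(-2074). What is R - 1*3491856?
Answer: -3336306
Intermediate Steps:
R = 155550
R - 1*3491856 = 155550 - 1*3491856 = 155550 - 3491856 = -3336306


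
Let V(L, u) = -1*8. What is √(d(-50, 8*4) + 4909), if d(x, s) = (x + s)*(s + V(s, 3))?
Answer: 11*√37 ≈ 66.910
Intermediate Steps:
V(L, u) = -8
d(x, s) = (-8 + s)*(s + x) (d(x, s) = (x + s)*(s - 8) = (s + x)*(-8 + s) = (-8 + s)*(s + x))
√(d(-50, 8*4) + 4909) = √(((8*4)² - 64*4 - 8*(-50) + (8*4)*(-50)) + 4909) = √((32² - 8*32 + 400 + 32*(-50)) + 4909) = √((1024 - 256 + 400 - 1600) + 4909) = √(-432 + 4909) = √4477 = 11*√37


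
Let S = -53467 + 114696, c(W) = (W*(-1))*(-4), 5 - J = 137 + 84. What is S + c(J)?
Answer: 60365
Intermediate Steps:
J = -216 (J = 5 - (137 + 84) = 5 - 1*221 = 5 - 221 = -216)
c(W) = 4*W (c(W) = -W*(-4) = 4*W)
S = 61229
S + c(J) = 61229 + 4*(-216) = 61229 - 864 = 60365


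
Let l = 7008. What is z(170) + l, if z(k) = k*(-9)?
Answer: 5478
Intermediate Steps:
z(k) = -9*k
z(170) + l = -9*170 + 7008 = -1530 + 7008 = 5478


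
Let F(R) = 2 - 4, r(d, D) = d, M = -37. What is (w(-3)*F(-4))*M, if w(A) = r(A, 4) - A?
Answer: 0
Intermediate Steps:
F(R) = -2
w(A) = 0 (w(A) = A - A = 0)
(w(-3)*F(-4))*M = (0*(-2))*(-37) = 0*(-37) = 0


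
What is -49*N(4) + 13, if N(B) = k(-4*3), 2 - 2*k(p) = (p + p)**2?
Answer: 14076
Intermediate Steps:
k(p) = 1 - 2*p**2 (k(p) = 1 - (p + p)**2/2 = 1 - 4*p**2/2 = 1 - 2*p**2)
N(B) = -287 (N(B) = 1 - 2*(-4*3)**2 = 1 - 2*(-12)**2 = 1 - 2*144 = 1 - 288 = -287)
-49*N(4) + 13 = -49*(-287) + 13 = 14063 + 13 = 14076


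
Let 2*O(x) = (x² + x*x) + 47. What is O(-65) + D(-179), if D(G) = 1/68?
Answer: 288899/68 ≈ 4248.5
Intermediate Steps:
D(G) = 1/68
O(x) = 47/2 + x² (O(x) = ((x² + x*x) + 47)/2 = ((x² + x²) + 47)/2 = (2*x² + 47)/2 = (47 + 2*x²)/2 = 47/2 + x²)
O(-65) + D(-179) = (47/2 + (-65)²) + 1/68 = (47/2 + 4225) + 1/68 = 8497/2 + 1/68 = 288899/68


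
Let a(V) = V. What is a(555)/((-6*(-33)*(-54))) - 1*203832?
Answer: -726457433/3564 ≈ -2.0383e+5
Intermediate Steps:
a(555)/((-6*(-33)*(-54))) - 1*203832 = 555/((-6*(-33)*(-54))) - 1*203832 = 555/((198*(-54))) - 203832 = 555/(-10692) - 203832 = 555*(-1/10692) - 203832 = -185/3564 - 203832 = -726457433/3564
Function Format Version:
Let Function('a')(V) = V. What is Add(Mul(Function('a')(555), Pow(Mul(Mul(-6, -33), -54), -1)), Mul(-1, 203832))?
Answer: Rational(-726457433, 3564) ≈ -2.0383e+5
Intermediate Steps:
Add(Mul(Function('a')(555), Pow(Mul(Mul(-6, -33), -54), -1)), Mul(-1, 203832)) = Add(Mul(555, Pow(Mul(Mul(-6, -33), -54), -1)), Mul(-1, 203832)) = Add(Mul(555, Pow(Mul(198, -54), -1)), -203832) = Add(Mul(555, Pow(-10692, -1)), -203832) = Add(Mul(555, Rational(-1, 10692)), -203832) = Add(Rational(-185, 3564), -203832) = Rational(-726457433, 3564)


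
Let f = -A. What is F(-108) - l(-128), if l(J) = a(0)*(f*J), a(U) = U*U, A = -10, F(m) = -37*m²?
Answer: -431568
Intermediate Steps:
a(U) = U²
f = 10 (f = -1*(-10) = 10)
l(J) = 0 (l(J) = 0²*(10*J) = 0*(10*J) = 0)
F(-108) - l(-128) = -37*(-108)² - 1*0 = -37*11664 + 0 = -431568 + 0 = -431568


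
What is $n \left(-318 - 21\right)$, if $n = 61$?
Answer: $-20679$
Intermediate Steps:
$n \left(-318 - 21\right) = 61 \left(-318 - 21\right) = 61 \left(-339\right) = -20679$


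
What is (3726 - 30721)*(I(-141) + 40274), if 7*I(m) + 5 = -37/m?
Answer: -1073045041150/987 ≈ -1.0872e+9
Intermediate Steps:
I(m) = -5/7 - 37/(7*m) (I(m) = -5/7 + (-37/m)/7 = -5/7 - 37/(7*m))
(3726 - 30721)*(I(-141) + 40274) = (3726 - 30721)*((⅐)*(-37 - 5*(-141))/(-141) + 40274) = -26995*((⅐)*(-1/141)*(-37 + 705) + 40274) = -26995*((⅐)*(-1/141)*668 + 40274) = -26995*(-668/987 + 40274) = -26995*39749770/987 = -1073045041150/987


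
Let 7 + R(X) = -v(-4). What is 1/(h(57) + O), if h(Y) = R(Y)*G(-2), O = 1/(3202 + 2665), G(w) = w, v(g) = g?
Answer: 5867/35203 ≈ 0.16666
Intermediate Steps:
O = 1/5867 ≈ 0.00017044
R(X) = -3 (R(X) = -7 - 1*(-4) = -7 + 4 = -3)
h(Y) = 6 (h(Y) = -3*(-2) = 6)
1/(h(57) + O) = 1/(6 + 1/5867) = 1/(35203/5867) = 5867/35203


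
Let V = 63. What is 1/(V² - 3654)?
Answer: 1/315 ≈ 0.0031746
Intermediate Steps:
1/(V² - 3654) = 1/(63² - 3654) = 1/(3969 - 3654) = 1/315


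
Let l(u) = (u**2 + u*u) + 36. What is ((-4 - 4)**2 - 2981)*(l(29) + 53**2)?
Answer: -13205259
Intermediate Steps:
l(u) = 36 + 2*u**2 (l(u) = (u**2 + u**2) + 36 = 2*u**2 + 36 = 36 + 2*u**2)
((-4 - 4)**2 - 2981)*(l(29) + 53**2) = ((-4 - 4)**2 - 2981)*((36 + 2*29**2) + 53**2) = ((-8)**2 - 2981)*((36 + 2*841) + 2809) = (64 - 2981)*((36 + 1682) + 2809) = -2917*(1718 + 2809) = -2917*4527 = -13205259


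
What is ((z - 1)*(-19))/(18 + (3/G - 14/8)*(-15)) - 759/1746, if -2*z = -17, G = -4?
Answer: -64651/21534 ≈ -3.0023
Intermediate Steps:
z = 17/2 (z = -½*(-17) = 17/2 ≈ 8.5000)
((z - 1)*(-19))/(18 + (3/G - 14/8)*(-15)) - 759/1746 = ((17/2 - 1)*(-19))/(18 + (3/(-4) - 14/8)*(-15)) - 759/1746 = ((15/2)*(-19))/(18 + (3*(-¼) - 14*⅛)*(-15)) - 759*1/1746 = -285/(2*(18 + (-¾ - 7/4)*(-15))) - 253/582 = -285/(2*(18 - 5/2*(-15))) - 253/582 = -285/(2*(18 + 75/2)) - 253/582 = -285/(2*111/2) - 253/582 = -285/2*2/111 - 253/582 = -95/37 - 253/582 = -64651/21534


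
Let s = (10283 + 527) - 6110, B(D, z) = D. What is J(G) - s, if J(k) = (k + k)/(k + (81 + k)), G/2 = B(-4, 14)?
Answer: -305516/65 ≈ -4700.3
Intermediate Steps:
G = -8 (G = 2*(-4) = -8)
s = 4700 (s = 10810 - 6110 = 4700)
J(k) = 2*k/(81 + 2*k) (J(k) = (2*k)/(81 + 2*k) = 2*k/(81 + 2*k))
J(G) - s = 2*(-8)/(81 + 2*(-8)) - 1*4700 = 2*(-8)/(81 - 16) - 4700 = 2*(-8)/65 - 4700 = 2*(-8)*(1/65) - 4700 = -16/65 - 4700 = -305516/65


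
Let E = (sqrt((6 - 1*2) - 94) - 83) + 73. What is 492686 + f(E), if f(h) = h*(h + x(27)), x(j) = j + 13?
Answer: 492296 + 60*I*sqrt(10) ≈ 4.923e+5 + 189.74*I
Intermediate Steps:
x(j) = 13 + j
E = -10 + 3*I*sqrt(10) (E = (sqrt((6 - 2) - 94) - 83) + 73 = (sqrt(4 - 94) - 83) + 73 = (sqrt(-90) - 83) + 73 = (3*I*sqrt(10) - 83) + 73 = (-83 + 3*I*sqrt(10)) + 73 = -10 + 3*I*sqrt(10) ≈ -10.0 + 9.4868*I)
f(h) = h*(40 + h) (f(h) = h*(h + (13 + 27)) = h*(h + 40) = h*(40 + h))
492686 + f(E) = 492686 + (-10 + 3*I*sqrt(10))*(40 + (-10 + 3*I*sqrt(10))) = 492686 + (-10 + 3*I*sqrt(10))*(30 + 3*I*sqrt(10))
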